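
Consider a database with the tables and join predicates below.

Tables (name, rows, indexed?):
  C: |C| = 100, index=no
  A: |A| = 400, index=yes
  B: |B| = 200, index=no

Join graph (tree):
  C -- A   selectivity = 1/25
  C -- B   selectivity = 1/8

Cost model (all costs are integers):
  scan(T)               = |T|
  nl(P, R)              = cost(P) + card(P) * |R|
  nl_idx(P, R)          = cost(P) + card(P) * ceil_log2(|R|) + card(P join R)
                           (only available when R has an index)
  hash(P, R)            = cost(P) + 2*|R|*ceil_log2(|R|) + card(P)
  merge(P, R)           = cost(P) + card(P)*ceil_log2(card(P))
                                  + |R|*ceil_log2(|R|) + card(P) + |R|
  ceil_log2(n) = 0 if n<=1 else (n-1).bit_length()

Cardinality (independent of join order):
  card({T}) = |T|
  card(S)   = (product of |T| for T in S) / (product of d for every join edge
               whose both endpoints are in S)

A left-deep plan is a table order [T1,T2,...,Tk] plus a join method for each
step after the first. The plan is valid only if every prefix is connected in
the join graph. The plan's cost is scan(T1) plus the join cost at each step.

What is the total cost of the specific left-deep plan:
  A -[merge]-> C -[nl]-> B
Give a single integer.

step 1: scan A: cost=400, card=400
step 2: join C via merge
    card(P join C) = 400*100/(25) = 1600
    cost = 400 + 400*9 + 100*7 + 400 + 100 = 5200
step 3: join B via nl
    card(P join B) = 1600*200/(8) = 40000
    cost = 5200 + 1600*200 = 325200

325200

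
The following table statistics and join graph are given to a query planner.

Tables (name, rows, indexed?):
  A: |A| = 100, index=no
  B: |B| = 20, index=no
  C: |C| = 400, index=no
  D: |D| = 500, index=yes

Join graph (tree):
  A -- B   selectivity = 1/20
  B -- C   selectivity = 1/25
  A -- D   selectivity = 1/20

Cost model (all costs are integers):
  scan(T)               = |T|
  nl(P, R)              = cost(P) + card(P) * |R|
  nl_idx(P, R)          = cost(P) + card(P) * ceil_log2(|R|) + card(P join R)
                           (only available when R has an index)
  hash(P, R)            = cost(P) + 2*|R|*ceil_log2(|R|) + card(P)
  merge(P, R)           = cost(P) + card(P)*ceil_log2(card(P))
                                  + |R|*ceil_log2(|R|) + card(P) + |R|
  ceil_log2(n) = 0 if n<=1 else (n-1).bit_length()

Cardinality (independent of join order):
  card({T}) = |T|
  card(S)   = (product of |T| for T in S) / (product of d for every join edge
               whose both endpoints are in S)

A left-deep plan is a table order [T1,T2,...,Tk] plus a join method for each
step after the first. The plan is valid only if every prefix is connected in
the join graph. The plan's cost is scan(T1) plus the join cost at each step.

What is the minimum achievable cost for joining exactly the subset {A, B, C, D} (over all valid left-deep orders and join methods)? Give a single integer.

Selinger DP over subsets of {A,B,C,D}:
  {A}: scan cost=100, card=100
  {B}: scan cost=20, card=20
  {C}: scan cost=400, card=400
  {D}: scan cost=500, card=500
  {AB}: card=100; try (B,hash)→400, (A,merge)→940, (B,merge)→1020, (A,hash)→1440, (A,nl)→2020, (B,nl)→2100; best=400 via (B,hash)
  {AD}: card=2500; try (A,hash)→2400, (D,nl_idx)→3500, (D,merge)→5900, (A,merge)→6300, (D,hash)→9200, (D,nl)→50100 …(+1); best=2400 via (A,hash)
  {BC}: card=320; try (B,hash)→1000, (C,merge)→4140, (B,merge)→4520, (C,hash)→7240, (C,nl)→8020, (B,nl)→8400; best=1000 via (B,hash)
  {ABC}: card=1600; try (A,hash)→2720, (A,merge)→5000, (C,merge)→5200, (C,hash)→7700, (A,nl)→33000, (C,nl)→40400; best=2720 via (A,hash)
  {ABD}: card=2500; try (D,nl_idx)→3800, (B,hash)→5100, (D,merge)→6200, (D,hash)→9500, (B,merge)→35020, (D,nl)→50400 …(+1); best=3800 via (D,nl_idx)
  {ABCD}: card=40000; try (D,hash)→13320, (C,hash)→13500, (D,merge)→26920, (C,merge)→40300, (D,nl_idx)→57120, (D,nl)→802720 …(+1); best=13320 via (D,hash)

13320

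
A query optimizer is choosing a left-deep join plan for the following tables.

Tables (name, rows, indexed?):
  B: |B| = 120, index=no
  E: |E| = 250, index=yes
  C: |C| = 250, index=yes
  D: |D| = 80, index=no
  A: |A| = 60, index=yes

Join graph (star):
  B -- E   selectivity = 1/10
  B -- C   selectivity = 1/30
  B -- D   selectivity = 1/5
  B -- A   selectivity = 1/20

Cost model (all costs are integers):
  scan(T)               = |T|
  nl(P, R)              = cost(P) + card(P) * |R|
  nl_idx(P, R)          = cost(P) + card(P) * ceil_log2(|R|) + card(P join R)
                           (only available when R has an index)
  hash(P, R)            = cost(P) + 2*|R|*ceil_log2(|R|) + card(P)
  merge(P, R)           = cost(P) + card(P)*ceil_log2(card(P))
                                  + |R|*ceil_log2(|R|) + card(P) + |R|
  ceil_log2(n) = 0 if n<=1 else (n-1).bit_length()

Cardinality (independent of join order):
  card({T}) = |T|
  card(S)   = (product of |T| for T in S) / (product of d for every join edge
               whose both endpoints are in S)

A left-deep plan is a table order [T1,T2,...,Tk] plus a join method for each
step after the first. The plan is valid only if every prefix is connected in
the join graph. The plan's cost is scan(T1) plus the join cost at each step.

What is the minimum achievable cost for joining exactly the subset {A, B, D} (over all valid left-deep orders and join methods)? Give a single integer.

2440

Selinger DP over subsets of {A,B,D}:
  {B}: scan cost=120, card=120
  {D}: scan cost=80, card=80
  {A}: scan cost=60, card=60
  {BD}: card=1920; try (D,hash)→1360, (B,merge)→1680, (D,merge)→1720, (B,hash)→1840, (B,nl)→9680, (D,nl)→9720; best=1360 via (D,hash)
  {AB}: card=360; try (A,hash)→960, (A,nl_idx)→1200, (B,merge)→1440, (A,merge)→1500, (B,hash)→1800, (B,nl)→7260 …(+1); best=960 via (A,hash)
  {ABD}: card=5760; try (D,hash)→2440, (A,hash)→4000, (D,merge)→5200, (A,nl_idx)→18640, (A,merge)→24820, (D,nl)→29760 …(+1); best=2440 via (D,hash)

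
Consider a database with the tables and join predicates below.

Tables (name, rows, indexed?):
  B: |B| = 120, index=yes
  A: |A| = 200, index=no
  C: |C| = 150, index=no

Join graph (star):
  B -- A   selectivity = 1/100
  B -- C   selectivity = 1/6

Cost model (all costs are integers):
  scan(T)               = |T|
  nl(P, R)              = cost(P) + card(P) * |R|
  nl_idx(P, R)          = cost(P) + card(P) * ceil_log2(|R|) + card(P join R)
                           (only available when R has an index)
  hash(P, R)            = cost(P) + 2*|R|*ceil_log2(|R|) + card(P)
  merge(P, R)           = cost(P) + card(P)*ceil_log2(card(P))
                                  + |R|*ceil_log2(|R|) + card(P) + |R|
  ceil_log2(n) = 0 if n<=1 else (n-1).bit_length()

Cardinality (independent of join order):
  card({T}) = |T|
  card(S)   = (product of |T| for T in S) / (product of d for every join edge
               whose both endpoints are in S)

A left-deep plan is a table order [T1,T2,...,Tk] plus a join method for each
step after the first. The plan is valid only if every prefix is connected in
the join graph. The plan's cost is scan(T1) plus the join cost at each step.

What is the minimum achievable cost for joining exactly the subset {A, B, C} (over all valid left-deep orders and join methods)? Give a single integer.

4480

Selinger DP over subsets of {A,B,C}:
  {B}: scan cost=120, card=120
  {A}: scan cost=200, card=200
  {C}: scan cost=150, card=150
  {AB}: card=240; try (B,nl_idx)→1840, (B,hash)→2080, (A,merge)→2880, (B,merge)→2960, (A,hash)→3440, (A,nl)→24120 …(+1); best=1840 via (B,nl_idx)
  {BC}: card=3000; try (B,hash)→1980, (C,merge)→2430, (B,merge)→2460, (C,hash)→2640, (B,nl_idx)→4200, (C,nl)→18120 …(+1); best=1980 via (B,hash)
  {ABC}: card=6000; try (C,hash)→4480, (C,merge)→5350, (A,hash)→8180, (C,nl)→37840, (A,merge)→42780, (A,nl)→601980; best=4480 via (C,hash)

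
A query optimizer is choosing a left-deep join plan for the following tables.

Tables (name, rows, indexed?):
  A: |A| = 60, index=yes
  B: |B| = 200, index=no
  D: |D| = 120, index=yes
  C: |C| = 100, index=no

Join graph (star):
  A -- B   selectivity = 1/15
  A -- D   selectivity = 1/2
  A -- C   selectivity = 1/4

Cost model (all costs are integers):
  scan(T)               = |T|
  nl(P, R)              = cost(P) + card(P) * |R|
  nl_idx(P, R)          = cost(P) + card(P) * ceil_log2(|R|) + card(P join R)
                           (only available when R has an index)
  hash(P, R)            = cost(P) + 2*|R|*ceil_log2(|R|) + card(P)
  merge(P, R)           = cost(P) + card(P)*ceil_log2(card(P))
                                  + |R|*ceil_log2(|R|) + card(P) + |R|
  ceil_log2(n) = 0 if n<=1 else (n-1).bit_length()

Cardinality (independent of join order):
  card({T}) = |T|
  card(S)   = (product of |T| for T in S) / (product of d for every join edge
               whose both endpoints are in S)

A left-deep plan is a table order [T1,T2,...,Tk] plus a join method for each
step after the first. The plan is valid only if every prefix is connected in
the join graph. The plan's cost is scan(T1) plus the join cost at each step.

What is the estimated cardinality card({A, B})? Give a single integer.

800

Tables in S: A(60), B(200)
Edges inside S: A-B(d=15)
numerator = 60 * 200 = 12000
denominator = 15 = 15
card(S) = 12000 / 15 = 800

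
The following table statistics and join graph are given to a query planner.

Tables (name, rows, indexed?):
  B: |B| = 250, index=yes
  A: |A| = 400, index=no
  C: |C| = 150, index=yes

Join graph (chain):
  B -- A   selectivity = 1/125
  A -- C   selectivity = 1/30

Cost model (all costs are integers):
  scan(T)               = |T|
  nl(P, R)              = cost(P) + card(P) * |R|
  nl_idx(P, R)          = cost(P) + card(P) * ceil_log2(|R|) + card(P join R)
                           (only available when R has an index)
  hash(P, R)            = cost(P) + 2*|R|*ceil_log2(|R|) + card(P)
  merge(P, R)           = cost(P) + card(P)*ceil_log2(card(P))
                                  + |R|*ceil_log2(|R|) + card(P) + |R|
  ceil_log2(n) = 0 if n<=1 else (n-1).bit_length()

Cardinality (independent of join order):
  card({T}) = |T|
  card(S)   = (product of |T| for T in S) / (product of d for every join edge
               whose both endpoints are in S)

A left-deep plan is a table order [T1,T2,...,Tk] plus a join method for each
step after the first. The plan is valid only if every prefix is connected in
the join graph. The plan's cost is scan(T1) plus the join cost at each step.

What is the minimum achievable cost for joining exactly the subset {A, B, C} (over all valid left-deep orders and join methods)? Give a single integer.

7600

Selinger DP over subsets of {A,B,C}:
  {B}: scan cost=250, card=250
  {A}: scan cost=400, card=400
  {C}: scan cost=150, card=150
  {AB}: card=800; try (B,nl_idx)→4400, (B,hash)→4800, (A,merge)→6500, (B,merge)→6650, (A,hash)→7700, (A,nl)→100250 …(+1); best=4400 via (B,nl_idx)
  {AC}: card=2000; try (C,hash)→3200, (A,merge)→5500, (C,nl_idx)→5600, (C,merge)→5750, (A,hash)→7500, (A,nl)→60150 …(+1); best=3200 via (C,hash)
  {ABC}: card=4000; try (C,hash)→7600, (B,hash)→9200, (C,merge)→14550, (C,nl_idx)→14800, (B,nl_idx)→23200, (B,merge)→29450 …(+2); best=7600 via (C,hash)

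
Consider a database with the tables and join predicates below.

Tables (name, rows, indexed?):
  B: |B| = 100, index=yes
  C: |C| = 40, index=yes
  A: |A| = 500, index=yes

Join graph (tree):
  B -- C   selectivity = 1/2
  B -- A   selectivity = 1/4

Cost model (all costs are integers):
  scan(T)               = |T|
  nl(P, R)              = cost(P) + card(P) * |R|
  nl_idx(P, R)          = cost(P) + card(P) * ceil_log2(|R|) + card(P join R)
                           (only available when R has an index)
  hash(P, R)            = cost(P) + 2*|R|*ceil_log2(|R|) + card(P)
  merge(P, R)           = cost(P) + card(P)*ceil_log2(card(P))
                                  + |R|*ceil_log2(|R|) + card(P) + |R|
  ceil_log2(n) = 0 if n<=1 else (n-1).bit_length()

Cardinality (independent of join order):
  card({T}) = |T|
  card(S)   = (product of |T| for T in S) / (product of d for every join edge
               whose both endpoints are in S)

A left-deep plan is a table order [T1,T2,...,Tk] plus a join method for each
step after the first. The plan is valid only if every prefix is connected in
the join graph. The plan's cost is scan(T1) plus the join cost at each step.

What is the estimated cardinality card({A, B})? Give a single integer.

Tables in S: A(500), B(100)
Edges inside S: B-A(d=4)
numerator = 500 * 100 = 50000
denominator = 4 = 4
card(S) = 50000 / 4 = 12500

12500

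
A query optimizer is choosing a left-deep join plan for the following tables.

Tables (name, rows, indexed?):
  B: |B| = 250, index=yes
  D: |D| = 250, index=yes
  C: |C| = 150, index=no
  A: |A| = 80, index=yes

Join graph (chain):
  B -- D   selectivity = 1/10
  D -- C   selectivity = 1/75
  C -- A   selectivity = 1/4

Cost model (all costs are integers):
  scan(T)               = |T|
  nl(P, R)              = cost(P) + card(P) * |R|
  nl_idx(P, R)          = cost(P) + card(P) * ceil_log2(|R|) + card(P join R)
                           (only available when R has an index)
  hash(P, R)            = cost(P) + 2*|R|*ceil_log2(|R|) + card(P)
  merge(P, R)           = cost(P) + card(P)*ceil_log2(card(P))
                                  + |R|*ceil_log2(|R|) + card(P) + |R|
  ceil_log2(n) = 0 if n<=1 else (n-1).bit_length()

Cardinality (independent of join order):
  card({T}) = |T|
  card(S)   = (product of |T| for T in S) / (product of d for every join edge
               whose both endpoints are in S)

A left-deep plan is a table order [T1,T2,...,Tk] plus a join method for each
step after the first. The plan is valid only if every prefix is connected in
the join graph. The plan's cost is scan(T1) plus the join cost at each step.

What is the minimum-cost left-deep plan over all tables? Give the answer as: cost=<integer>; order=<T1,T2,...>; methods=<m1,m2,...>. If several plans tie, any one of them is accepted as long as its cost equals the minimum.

cost=17470; order=C,D,A,B; methods=nl_idx,hash,hash

Selinger DP (subsets sized 1..n):
  {B}: scan cost=250, card=250
  {D}: scan cost=250, card=250
  {C}: scan cost=150, card=150
  {A}: scan cost=80, card=80
  {BD}: card=6250; try (D,hash)→4500, (B,hash)→4500, (D,merge)→4750, (B,merge)→4750, (D,nl_idx)→8500, (B,nl_idx)→8500 …(+2); best=4500 via (D,hash)
  {CD}: card=500; try (D,nl_idx)→1850, (C,hash)→2900, (D,merge)→3750, (C,merge)→3850, (D,hash)→4300, (D,nl)→37650 …(+1); best=1850 via (D,nl_idx)
  {AC}: card=3000; try (A,hash)→1420, (C,merge)→2070, (A,merge)→2140, (C,hash)→2560, (A,nl_idx)→4200, (C,nl)→12080 …(+1); best=1420 via (A,hash)
  {BCD}: card=12500; try (B,hash)→6350, (B,merge)→9100, (C,hash)→13150, (B,nl_idx)→18350, (C,merge)→93350, (B,nl)→126850 …(+1); best=6350 via (B,hash)
  {ACD}: card=10000; try (A,hash)→3470, (A,merge)→7490, (D,hash)→8420, (A,nl_idx)→15350, (D,nl_idx)→35420, (A,nl)→41850 …(+2); best=3470 via (A,hash)
  {ABCD}: card=250000; try (B,hash)→17470, (A,hash)→19970, (B,merge)→155720, (A,merge)→194490, (B,nl_idx)→333470, (A,nl_idx)→343850 …(+2); best=17470 via (B,hash)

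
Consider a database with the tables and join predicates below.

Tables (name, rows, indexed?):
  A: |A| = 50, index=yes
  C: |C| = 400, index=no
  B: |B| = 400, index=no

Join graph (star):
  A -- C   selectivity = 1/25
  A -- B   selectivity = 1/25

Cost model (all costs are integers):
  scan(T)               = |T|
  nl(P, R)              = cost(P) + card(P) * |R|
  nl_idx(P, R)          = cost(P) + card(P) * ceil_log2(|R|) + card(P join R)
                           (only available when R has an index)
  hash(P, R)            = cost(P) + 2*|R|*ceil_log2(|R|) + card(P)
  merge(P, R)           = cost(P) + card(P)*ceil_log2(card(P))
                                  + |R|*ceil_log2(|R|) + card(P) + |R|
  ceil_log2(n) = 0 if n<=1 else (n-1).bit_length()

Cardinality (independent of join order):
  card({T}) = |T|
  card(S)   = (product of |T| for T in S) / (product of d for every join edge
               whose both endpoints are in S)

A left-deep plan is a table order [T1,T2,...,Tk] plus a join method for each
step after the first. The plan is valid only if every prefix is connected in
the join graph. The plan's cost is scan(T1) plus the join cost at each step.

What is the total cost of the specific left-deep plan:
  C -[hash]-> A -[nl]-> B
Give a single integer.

step 1: scan C: cost=400, card=400
step 2: join A via hash
    card(P join A) = 400*50/(25) = 800
    cost = 400 + 2*50*6 + 400 = 1400
step 3: join B via nl
    card(P join B) = 800*400/(25) = 12800
    cost = 1400 + 800*400 = 321400

321400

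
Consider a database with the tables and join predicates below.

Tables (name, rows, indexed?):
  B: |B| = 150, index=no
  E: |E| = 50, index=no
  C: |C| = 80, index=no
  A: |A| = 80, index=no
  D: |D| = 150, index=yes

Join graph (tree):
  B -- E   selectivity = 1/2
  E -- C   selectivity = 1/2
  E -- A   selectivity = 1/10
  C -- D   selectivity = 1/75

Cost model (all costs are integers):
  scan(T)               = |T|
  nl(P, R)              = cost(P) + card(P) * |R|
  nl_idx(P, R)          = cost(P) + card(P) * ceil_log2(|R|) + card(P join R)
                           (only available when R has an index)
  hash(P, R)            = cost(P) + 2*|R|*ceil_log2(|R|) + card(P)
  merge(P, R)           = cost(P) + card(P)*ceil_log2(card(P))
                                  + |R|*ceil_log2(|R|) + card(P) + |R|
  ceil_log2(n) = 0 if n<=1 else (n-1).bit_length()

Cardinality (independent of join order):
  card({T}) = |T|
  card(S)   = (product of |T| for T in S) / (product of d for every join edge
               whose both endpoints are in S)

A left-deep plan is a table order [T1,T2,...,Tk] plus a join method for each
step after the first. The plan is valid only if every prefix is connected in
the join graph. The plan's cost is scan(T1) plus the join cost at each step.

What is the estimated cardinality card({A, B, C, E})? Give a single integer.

Tables in S: A(80), B(150), C(80), E(50)
Edges inside S: B-E(d=2), E-C(d=2), E-A(d=10)
numerator = 80 * 150 * 80 * 50 = 48000000
denominator = 2 * 2 * 10 = 40
card(S) = 48000000 / 40 = 1200000

1200000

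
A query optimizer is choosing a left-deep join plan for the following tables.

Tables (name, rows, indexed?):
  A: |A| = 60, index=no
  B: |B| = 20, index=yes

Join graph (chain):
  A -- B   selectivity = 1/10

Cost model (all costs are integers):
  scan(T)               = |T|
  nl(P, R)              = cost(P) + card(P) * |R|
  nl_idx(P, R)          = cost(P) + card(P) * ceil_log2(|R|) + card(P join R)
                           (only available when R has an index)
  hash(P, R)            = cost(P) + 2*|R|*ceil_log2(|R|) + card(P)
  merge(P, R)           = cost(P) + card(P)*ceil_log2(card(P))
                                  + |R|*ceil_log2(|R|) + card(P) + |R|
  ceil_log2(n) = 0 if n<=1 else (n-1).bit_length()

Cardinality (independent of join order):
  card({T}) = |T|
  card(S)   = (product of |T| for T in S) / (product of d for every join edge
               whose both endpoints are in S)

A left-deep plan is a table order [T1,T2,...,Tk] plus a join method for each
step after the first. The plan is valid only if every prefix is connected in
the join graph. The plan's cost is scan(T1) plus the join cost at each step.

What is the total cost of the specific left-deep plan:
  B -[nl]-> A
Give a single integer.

step 1: scan B: cost=20, card=20
step 2: join A via nl
    card(P join A) = 20*60/(10) = 120
    cost = 20 + 20*60 = 1220

1220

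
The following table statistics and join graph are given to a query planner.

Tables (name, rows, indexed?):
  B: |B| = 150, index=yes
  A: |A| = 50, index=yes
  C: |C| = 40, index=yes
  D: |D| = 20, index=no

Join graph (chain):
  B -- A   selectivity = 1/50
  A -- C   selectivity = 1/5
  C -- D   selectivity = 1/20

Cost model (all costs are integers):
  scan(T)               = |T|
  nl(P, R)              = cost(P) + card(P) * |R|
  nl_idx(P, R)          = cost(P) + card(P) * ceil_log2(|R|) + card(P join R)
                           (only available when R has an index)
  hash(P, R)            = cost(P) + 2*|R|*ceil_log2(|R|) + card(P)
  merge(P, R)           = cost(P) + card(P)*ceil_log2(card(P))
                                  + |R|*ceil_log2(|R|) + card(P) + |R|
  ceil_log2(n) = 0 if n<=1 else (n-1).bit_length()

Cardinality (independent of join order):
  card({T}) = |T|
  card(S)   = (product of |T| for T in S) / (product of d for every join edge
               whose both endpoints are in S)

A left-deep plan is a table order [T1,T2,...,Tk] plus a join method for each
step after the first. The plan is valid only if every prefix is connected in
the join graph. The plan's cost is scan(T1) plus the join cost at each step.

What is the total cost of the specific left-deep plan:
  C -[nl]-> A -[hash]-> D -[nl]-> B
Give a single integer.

step 1: scan C: cost=40, card=40
step 2: join A via nl
    card(P join A) = 40*50/(5) = 400
    cost = 40 + 40*50 = 2040
step 3: join D via hash
    card(P join D) = 400*20/(20) = 400
    cost = 2040 + 2*20*5 + 400 = 2640
step 4: join B via nl
    card(P join B) = 400*150/(50) = 1200
    cost = 2640 + 400*150 = 62640

62640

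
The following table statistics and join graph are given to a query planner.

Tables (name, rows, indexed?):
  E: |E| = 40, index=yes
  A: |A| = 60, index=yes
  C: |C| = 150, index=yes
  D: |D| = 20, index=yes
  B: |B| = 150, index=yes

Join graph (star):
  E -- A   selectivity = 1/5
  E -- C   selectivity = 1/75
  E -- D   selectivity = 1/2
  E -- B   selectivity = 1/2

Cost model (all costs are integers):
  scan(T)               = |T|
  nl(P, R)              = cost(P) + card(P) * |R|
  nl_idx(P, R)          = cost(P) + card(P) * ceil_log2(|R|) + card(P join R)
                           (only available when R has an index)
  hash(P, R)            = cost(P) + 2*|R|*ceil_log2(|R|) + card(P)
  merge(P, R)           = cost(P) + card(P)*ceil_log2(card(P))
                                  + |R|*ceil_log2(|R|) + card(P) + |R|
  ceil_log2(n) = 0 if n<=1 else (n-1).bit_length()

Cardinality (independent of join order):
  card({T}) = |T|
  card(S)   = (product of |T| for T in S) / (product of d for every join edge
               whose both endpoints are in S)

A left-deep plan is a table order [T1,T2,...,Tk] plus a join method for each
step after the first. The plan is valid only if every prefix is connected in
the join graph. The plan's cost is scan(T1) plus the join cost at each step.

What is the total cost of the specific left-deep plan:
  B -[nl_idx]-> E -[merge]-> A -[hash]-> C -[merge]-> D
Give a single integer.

1377990

step 1: scan B: cost=150, card=150
step 2: join E via nl_idx
    card(P join E) = 150*40/(2) = 3000
    cost = 150 + 150*6 + 3000 = 4050
step 3: join A via merge
    card(P join A) = 3000*60/(5) = 36000
    cost = 4050 + 3000*12 + 60*6 + 3000 + 60 = 43470
step 4: join C via hash
    card(P join C) = 36000*150/(75) = 72000
    cost = 43470 + 2*150*8 + 36000 = 81870
step 5: join D via merge
    card(P join D) = 72000*20/(2) = 720000
    cost = 81870 + 72000*17 + 20*5 + 72000 + 20 = 1377990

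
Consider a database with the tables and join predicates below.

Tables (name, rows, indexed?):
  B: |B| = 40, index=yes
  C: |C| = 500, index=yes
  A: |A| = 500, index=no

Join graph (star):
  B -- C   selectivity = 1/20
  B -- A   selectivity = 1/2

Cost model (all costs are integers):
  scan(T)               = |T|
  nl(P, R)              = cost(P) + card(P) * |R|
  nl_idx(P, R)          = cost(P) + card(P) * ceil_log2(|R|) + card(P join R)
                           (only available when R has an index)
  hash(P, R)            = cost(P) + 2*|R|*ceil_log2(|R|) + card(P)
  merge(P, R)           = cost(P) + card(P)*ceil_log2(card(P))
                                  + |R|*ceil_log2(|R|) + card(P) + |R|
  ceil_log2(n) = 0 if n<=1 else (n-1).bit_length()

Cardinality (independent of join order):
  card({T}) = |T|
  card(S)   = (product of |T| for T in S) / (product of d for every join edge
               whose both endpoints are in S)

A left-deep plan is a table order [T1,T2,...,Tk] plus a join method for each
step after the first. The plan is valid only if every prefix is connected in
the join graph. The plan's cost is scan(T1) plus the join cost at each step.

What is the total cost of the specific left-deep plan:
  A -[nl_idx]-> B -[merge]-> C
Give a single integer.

step 1: scan A: cost=500, card=500
step 2: join B via nl_idx
    card(P join B) = 500*40/(2) = 10000
    cost = 500 + 500*6 + 10000 = 13500
step 3: join C via merge
    card(P join C) = 10000*500/(20) = 250000
    cost = 13500 + 10000*14 + 500*9 + 10000 + 500 = 168500

168500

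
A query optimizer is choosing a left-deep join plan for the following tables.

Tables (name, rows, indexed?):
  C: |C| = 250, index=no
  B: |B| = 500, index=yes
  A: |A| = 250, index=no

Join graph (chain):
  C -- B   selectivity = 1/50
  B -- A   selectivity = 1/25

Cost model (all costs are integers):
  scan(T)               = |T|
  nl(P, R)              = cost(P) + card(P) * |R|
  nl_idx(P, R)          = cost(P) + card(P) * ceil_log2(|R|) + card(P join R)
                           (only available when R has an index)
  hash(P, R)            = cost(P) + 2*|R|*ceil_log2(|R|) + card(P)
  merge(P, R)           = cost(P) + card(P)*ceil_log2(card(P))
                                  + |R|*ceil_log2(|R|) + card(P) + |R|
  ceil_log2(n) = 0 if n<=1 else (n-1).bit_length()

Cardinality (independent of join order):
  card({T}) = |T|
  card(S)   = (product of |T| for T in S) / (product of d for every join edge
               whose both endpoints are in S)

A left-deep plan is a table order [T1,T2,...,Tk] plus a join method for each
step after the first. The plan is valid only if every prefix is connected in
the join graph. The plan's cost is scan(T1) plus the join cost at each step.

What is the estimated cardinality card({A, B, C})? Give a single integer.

Tables in S: A(250), B(500), C(250)
Edges inside S: C-B(d=50), B-A(d=25)
numerator = 250 * 500 * 250 = 31250000
denominator = 50 * 25 = 1250
card(S) = 31250000 / 1250 = 25000

25000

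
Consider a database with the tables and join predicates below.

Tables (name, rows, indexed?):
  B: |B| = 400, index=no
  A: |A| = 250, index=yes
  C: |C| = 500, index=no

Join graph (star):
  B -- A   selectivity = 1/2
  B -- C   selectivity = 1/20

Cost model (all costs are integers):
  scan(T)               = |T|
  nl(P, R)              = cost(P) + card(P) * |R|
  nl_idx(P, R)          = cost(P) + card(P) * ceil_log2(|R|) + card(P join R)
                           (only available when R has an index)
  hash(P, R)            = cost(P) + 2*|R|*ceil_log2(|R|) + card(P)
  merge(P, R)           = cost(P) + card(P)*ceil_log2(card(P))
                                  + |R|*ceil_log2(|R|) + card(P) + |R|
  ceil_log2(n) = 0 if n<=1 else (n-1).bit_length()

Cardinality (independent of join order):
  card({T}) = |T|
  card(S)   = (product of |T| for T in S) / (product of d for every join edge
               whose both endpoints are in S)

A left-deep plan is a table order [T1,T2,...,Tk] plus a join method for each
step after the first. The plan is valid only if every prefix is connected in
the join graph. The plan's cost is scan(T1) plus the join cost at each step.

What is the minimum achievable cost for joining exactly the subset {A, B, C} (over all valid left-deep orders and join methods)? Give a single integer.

Selinger DP over subsets of {A,B,C}:
  {B}: scan cost=400, card=400
  {A}: scan cost=250, card=250
  {C}: scan cost=500, card=500
  {AB}: card=50000; try (A,hash)→4800, (B,merge)→6500, (A,merge)→6650, (B,hash)→7700, (A,nl_idx)→53600, (B,nl)→100250 …(+1); best=4800 via (A,hash)
  {BC}: card=10000; try (B,hash)→8200, (C,merge)→9400, (B,merge)→9500, (C,hash)→9800, (C,nl)→200400, (B,nl)→200500; best=8200 via (B,hash)
  {ABC}: card=1250000; try (A,hash)→22200, (C,hash)→63800, (A,merge)→160450, (C,merge)→859800, (A,nl_idx)→1338200, (A,nl)→2508200 …(+1); best=22200 via (A,hash)

22200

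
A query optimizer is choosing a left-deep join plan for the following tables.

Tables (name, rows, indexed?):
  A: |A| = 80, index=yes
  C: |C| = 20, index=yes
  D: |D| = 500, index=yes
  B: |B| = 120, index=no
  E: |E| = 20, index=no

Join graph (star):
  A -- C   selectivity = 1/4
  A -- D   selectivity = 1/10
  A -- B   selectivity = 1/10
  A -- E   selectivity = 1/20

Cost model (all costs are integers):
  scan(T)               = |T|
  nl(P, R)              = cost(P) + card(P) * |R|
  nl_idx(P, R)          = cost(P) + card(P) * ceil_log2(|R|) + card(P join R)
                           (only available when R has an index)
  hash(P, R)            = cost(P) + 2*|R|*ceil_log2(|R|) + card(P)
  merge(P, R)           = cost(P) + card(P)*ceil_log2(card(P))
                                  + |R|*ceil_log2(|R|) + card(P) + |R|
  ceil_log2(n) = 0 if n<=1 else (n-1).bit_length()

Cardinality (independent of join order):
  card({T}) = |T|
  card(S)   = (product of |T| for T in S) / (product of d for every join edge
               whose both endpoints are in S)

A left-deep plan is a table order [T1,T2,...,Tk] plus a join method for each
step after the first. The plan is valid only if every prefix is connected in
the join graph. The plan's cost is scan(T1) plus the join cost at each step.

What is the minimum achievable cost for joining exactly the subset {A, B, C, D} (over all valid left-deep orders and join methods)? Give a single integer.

16240

Selinger DP over subsets of {A,B,C,D}:
  {A}: scan cost=80, card=80
  {C}: scan cost=20, card=20
  {D}: scan cost=500, card=500
  {B}: scan cost=120, card=120
  {AC}: card=400; try (C,hash)→360, (A,nl_idx)→560, (A,merge)→780, (C,merge)→840, (C,nl_idx)→880, (A,hash)→1160 …(+2); best=360 via (C,hash)
  {AD}: card=4000; try (A,hash)→2120, (D,nl_idx)→4800, (D,merge)→5720, (A,merge)→6140, (A,nl_idx)→8000, (D,hash)→9160 …(+2); best=2120 via (A,hash)
  {AB}: card=960; try (A,hash)→1360, (B,merge)→1680, (A,merge)→1720, (B,hash)→1840, (A,nl_idx)→1920, (B,nl)→9680 …(+1); best=1360 via (A,hash)
  {ACD}: card=20000; try (C,hash)→6320, (D,merge)→9360, (D,hash)→9760, (D,nl_idx)→23960, (C,nl_idx)→42120, (C,merge)→54240 …(+2); best=6320 via (C,hash)
  {ABC}: card=4800; try (B,hash)→2440, (C,hash)→2520, (B,merge)→5320, (C,nl_idx)→10960, (C,merge)→12040, (C,nl)→20560 …(+1); best=2440 via (B,hash)
  {ABD}: card=48000; try (B,hash)→7800, (D,hash)→11320, (D,merge)→16920, (B,merge)→55080, (D,nl_idx)→58000, (D,nl)→481360 …(+1); best=7800 via (B,hash)
  {ABCD}: card=240000; try (D,hash)→16240, (B,hash)→28000, (C,hash)→56000, (D,merge)→74640, (D,nl_idx)→285640, (B,merge)→327280 …(+5); best=16240 via (D,hash)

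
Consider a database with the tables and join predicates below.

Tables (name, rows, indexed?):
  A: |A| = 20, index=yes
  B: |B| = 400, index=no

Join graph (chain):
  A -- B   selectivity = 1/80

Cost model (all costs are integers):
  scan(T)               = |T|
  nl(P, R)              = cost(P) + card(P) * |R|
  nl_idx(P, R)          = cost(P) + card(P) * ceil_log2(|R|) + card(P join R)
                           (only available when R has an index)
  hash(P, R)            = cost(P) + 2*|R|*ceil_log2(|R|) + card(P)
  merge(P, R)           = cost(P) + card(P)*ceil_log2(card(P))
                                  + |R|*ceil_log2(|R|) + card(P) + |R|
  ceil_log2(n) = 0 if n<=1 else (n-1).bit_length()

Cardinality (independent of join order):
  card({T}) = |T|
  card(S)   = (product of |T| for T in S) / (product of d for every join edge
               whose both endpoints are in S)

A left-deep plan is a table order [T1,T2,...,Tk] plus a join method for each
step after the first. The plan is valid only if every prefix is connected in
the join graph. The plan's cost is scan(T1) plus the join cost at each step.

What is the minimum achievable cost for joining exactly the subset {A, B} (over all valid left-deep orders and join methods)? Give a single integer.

Selinger DP over subsets of {A,B}:
  {A}: scan cost=20, card=20
  {B}: scan cost=400, card=400
  {AB}: card=100; try (A,hash)→1000, (A,nl_idx)→2500, (B,merge)→4140, (A,merge)→4520, (B,hash)→7240, (B,nl)→8020 …(+1); best=1000 via (A,hash)

1000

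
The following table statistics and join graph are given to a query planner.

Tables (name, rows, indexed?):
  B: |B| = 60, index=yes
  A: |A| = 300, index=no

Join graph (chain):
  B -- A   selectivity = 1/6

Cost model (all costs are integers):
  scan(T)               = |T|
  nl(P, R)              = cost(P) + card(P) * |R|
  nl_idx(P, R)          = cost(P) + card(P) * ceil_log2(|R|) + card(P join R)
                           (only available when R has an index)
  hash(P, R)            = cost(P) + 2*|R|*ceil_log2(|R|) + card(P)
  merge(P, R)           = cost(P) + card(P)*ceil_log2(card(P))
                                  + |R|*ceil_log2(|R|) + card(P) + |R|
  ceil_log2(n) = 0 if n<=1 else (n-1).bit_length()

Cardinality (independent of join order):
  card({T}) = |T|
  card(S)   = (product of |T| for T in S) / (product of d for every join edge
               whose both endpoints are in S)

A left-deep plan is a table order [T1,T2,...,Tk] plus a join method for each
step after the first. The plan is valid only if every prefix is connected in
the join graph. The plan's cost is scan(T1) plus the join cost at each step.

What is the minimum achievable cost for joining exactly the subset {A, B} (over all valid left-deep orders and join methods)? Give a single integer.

1320

Selinger DP over subsets of {A,B}:
  {B}: scan cost=60, card=60
  {A}: scan cost=300, card=300
  {AB}: card=3000; try (B,hash)→1320, (A,merge)→3480, (B,merge)→3720, (B,nl_idx)→5100, (A,hash)→5520, (A,nl)→18060 …(+1); best=1320 via (B,hash)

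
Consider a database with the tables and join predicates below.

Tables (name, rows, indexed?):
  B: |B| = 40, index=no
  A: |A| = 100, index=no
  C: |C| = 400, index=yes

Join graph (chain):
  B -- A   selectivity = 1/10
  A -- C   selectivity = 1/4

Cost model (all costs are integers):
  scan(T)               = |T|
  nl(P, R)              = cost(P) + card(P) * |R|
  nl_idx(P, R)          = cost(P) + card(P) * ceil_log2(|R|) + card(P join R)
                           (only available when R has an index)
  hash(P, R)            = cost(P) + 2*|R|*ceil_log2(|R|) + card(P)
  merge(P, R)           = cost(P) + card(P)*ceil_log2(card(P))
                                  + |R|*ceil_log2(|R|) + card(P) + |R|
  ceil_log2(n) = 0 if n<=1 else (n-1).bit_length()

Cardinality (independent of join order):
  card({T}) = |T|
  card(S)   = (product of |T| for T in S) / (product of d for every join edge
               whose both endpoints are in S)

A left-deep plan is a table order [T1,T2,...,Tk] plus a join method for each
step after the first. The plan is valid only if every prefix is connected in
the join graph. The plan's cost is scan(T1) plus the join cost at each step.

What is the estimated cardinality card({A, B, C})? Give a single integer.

40000

Tables in S: A(100), B(40), C(400)
Edges inside S: B-A(d=10), A-C(d=4)
numerator = 100 * 40 * 400 = 1600000
denominator = 10 * 4 = 40
card(S) = 1600000 / 40 = 40000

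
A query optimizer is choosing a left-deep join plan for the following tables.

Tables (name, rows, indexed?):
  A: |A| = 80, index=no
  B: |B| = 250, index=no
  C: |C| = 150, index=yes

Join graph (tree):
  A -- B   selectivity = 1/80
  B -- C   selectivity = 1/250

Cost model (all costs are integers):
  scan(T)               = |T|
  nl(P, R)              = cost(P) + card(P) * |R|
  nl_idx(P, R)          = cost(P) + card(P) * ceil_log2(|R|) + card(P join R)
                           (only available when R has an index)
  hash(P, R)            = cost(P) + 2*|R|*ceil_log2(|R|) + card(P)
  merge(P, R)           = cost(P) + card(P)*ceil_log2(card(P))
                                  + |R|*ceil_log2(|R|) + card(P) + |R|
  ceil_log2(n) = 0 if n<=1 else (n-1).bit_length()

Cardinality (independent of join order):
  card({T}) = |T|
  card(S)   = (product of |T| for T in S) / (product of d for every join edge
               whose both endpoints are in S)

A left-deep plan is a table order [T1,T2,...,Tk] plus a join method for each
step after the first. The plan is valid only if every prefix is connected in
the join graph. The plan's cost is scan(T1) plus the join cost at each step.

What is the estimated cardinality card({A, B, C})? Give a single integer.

Tables in S: A(80), B(250), C(150)
Edges inside S: A-B(d=80), B-C(d=250)
numerator = 80 * 250 * 150 = 3000000
denominator = 80 * 250 = 20000
card(S) = 3000000 / 20000 = 150

150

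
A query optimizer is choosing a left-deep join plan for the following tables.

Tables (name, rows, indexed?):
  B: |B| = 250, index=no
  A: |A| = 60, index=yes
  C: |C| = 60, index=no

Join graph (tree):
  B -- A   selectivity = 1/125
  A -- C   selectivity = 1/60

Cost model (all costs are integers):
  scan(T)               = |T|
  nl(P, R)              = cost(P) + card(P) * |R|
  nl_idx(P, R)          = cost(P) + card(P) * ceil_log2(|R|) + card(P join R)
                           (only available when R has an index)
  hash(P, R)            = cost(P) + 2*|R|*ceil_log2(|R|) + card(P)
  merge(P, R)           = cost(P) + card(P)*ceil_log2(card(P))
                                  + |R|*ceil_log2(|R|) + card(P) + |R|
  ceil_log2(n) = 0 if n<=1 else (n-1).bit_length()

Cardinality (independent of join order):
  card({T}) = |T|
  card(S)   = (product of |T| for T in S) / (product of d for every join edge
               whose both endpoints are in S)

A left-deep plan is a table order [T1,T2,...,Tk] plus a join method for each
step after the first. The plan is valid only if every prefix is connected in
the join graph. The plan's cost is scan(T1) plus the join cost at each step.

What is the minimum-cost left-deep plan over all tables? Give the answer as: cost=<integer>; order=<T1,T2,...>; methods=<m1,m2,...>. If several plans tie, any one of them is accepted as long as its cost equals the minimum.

cost=2060; order=B,A,C; methods=hash,hash

Selinger DP (subsets sized 1..n):
  {B}: scan cost=250, card=250
  {A}: scan cost=60, card=60
  {C}: scan cost=60, card=60
  {AB}: card=120; try (A,hash)→1220, (A,nl_idx)→1870, (B,merge)→2730, (A,merge)→2920, (B,hash)→4120, (B,nl)→15060 …(+1); best=1220 via (A,hash)
  {AC}: card=60; try (A,nl_idx)→480, (C,hash)→840, (A,hash)→840, (C,merge)→900, (A,merge)→900, (C,nl)→3660 …(+1); best=480 via (A,nl_idx)
  {ABC}: card=120; try (C,hash)→2060, (C,merge)→2600, (B,merge)→3150, (B,hash)→4540, (C,nl)→8420, (B,nl)→15480; best=2060 via (C,hash)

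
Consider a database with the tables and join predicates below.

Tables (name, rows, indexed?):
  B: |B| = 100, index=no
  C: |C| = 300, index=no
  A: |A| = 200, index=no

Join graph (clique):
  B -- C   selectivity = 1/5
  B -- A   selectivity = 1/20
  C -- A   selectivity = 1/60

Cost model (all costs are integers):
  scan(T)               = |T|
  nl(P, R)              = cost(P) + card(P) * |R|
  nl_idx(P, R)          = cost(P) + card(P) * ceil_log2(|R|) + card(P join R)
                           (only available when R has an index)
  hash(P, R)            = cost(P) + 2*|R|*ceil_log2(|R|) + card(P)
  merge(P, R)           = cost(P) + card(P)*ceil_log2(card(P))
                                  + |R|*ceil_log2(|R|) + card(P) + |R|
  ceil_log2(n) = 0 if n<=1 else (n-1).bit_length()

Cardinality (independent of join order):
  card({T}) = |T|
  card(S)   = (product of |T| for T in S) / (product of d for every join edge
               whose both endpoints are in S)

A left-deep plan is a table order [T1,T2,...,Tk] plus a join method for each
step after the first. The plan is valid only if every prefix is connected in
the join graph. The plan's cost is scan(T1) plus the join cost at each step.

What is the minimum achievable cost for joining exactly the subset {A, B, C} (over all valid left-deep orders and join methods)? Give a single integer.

Selinger DP over subsets of {A,B,C}:
  {B}: scan cost=100, card=100
  {C}: scan cost=300, card=300
  {A}: scan cost=200, card=200
  {BC}: card=6000; try (B,hash)→2000, (C,merge)→3900, (B,merge)→4100, (C,hash)→5600, (C,nl)→30100, (B,nl)→30300; best=2000 via (B,hash)
  {AB}: card=1000; try (B,hash)→1800, (A,merge)→2700, (B,merge)→2800, (A,hash)→3400, (A,nl)→20100, (B,nl)→20200; best=1800 via (B,hash)
  {AC}: card=1000; try (A,hash)→3800, (C,merge)→5000, (A,merge)→5100, (C,hash)→5800, (C,nl)→60200, (A,nl)→60300; best=3800 via (A,hash)
  {ABC}: card=1000; try (B,hash)→6200, (C,hash)→8200, (A,hash)→11200, (B,merge)→15600, (C,merge)→15800, (A,merge)→87800 …(+3); best=6200 via (B,hash)

6200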